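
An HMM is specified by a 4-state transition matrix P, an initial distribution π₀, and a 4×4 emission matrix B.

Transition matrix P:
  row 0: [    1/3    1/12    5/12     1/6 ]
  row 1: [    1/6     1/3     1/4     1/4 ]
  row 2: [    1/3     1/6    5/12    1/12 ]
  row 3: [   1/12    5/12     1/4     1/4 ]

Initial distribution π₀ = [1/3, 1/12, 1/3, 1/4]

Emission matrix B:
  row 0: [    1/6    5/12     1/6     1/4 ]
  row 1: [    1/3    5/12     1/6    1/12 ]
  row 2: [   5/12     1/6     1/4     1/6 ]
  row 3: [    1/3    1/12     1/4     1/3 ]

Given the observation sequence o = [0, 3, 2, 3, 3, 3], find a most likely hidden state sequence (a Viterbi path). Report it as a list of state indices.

t=0: δ = [5.556e-02, 2.778e-02, 1.389e-01, 8.333e-02]  (obs o_0=0)
t=1: δ = [1.157e-02, 2.894e-03, 9.645e-03, 6.944e-03]  ψ = [2, 3, 2, 3]  (obs o_1=3)
t=2: δ = [6.430e-04, 4.823e-04, 1.206e-03, 4.823e-04]  ψ = [0, 3, 0, 0]  (obs o_2=2)
t=3: δ = [1.005e-04, 1.674e-05, 8.372e-05, 4.019e-05]  ψ = [2, 2, 2, 1]  (obs o_3=3)
t=4: δ = [8.372e-06, 1.395e-06, 6.977e-06, 5.582e-06]  ψ = [0, 3, 0, 0]  (obs o_4=3)
t=5: δ = [6.977e-07, 1.938e-07, 5.814e-07, 4.651e-07]  ψ = [0, 3, 0, 0]  (obs o_5=3)
backtrack: best end state = 0; path = [2, 0, 2, 0, 0, 0]

path = [2, 0, 2, 0, 0, 0]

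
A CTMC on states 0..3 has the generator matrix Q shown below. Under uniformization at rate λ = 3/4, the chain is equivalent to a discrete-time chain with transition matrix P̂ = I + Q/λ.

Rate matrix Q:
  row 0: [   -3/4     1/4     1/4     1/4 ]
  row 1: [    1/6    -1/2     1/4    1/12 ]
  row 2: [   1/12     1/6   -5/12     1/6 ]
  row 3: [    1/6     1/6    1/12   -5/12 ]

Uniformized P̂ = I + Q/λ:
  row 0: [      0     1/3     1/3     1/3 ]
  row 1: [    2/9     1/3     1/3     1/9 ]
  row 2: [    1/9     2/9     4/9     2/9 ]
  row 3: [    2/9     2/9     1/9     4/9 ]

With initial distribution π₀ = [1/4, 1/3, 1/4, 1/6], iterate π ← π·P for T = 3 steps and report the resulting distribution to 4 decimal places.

t=0: π = [0.2500, 0.3333, 0.2500, 0.1667]
t=1: π = [0.1389, 0.2870, 0.3241, 0.2500]
t=2: π = [0.1553, 0.2695, 0.3138, 0.2613]
t=3: π = [0.1528, 0.2694, 0.3101, 0.2676]

π = [0.1528, 0.2694, 0.3101, 0.2676]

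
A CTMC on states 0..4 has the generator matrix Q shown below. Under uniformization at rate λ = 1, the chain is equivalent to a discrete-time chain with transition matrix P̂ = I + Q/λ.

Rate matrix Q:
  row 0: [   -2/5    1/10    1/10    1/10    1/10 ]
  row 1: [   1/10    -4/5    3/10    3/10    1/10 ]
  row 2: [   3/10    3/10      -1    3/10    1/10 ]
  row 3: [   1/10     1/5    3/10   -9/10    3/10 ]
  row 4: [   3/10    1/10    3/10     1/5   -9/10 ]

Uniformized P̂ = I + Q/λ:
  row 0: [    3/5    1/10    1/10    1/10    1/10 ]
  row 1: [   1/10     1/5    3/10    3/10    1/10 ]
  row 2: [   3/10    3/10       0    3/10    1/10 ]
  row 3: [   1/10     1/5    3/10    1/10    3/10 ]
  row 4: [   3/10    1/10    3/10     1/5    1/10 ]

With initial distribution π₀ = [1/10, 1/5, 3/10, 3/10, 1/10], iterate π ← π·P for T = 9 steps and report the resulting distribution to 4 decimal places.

π = [0.3268, 0.1717, 0.1805, 0.1841, 0.1368]

t=0: π = [0.1000, 0.2000, 0.3000, 0.3000, 0.1000]
t=1: π = [0.2300, 0.2100, 0.1900, 0.2100, 0.1600]
t=2: π = [0.2850, 0.1800, 0.1970, 0.1960, 0.1420]
t=3: π = [0.3103, 0.1770, 0.1839, 0.1896, 0.1392]
t=4: π = [0.3198, 0.1734, 0.1828, 0.1861, 0.1379]
t=5: π = [0.3240, 0.1725, 0.1812, 0.1850, 0.1372]
t=6: π = [0.3257, 0.1720, 0.1808, 0.1845, 0.1370]
t=7: π = [0.3264, 0.1718, 0.1806, 0.1843, 0.1369]
t=8: π = [0.3267, 0.1717, 0.1805, 0.1842, 0.1369]
t=9: π = [0.3268, 0.1717, 0.1805, 0.1841, 0.1368]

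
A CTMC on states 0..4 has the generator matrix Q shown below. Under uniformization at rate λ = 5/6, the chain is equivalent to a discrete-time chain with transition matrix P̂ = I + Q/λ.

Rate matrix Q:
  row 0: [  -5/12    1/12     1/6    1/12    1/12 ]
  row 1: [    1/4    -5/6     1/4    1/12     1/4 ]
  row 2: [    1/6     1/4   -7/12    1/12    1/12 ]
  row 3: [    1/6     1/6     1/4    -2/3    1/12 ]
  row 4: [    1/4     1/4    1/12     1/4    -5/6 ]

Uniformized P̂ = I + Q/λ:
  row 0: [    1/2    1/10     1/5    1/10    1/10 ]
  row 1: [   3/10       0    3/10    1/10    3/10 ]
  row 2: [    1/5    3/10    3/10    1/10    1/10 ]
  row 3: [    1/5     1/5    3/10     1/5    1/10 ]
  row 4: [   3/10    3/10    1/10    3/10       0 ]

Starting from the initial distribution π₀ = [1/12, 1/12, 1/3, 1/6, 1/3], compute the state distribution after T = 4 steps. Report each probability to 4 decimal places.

π = [0.3264, 0.1680, 0.2442, 0.1376, 0.1237]

t=0: π = [0.0833, 0.0833, 0.3333, 0.1667, 0.3333]
t=1: π = [0.2667, 0.2417, 0.2250, 0.1833, 0.0833]
t=2: π = [0.3125, 0.1558, 0.2567, 0.1350, 0.1400]
t=3: π = [0.3233, 0.1773, 0.2408, 0.1415, 0.1172]
t=4: π = [0.3264, 0.1680, 0.2442, 0.1376, 0.1237]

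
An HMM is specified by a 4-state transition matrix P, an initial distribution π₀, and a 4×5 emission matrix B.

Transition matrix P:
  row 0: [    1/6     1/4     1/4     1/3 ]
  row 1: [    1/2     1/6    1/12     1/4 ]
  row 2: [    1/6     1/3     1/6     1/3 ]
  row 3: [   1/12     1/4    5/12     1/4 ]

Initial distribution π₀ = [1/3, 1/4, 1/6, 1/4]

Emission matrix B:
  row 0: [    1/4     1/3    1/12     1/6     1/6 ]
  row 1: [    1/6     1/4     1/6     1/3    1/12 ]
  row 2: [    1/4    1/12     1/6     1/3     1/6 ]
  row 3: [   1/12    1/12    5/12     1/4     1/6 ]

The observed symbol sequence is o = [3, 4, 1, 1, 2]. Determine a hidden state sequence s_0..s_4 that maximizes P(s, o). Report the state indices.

t=0: δ = [5.556e-02, 8.333e-02, 5.556e-02, 6.250e-02]  (obs o_0=3)
t=1: δ = [6.944e-03, 1.543e-03, 4.340e-03, 3.472e-03]  ψ = [1, 2, 3, 1]  (obs o_1=4)
t=2: δ = [3.858e-04, 4.340e-04, 1.447e-04, 1.929e-04]  ψ = [0, 0, 0, 0]  (obs o_2=1)
t=3: δ = [7.234e-05, 2.411e-05, 8.038e-06, 1.072e-05]  ψ = [1, 0, 0, 0]  (obs o_3=1)
t=4: δ = [1.005e-06, 3.014e-06, 3.014e-06, 1.005e-05]  ψ = [0, 0, 0, 0]  (obs o_4=2)
backtrack: best end state = 3; path = [1, 0, 1, 0, 3]

path = [1, 0, 1, 0, 3]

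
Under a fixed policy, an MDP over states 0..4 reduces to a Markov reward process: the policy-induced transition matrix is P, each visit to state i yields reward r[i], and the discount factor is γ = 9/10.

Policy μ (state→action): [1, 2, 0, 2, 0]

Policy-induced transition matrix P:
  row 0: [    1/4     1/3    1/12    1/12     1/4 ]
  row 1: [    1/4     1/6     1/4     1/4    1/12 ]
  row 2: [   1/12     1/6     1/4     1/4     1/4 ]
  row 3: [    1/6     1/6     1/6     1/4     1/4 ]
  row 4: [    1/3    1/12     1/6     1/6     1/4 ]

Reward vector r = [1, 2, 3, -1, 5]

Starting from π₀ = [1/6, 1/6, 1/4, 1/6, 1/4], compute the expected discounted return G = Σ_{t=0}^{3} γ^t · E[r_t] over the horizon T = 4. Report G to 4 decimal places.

t=0: π = [0.1667, 0.1667, 0.2500, 0.1667, 0.2500], E[r] = 2.3333, γ^t·E[r] = 2.333333, running G = 2.333333
t=1: π = [0.2153, 0.1736, 0.1875, 0.2014, 0.2222], E[r] = 2.0347, γ^t·E[r] = 1.831250, running G = 4.164583
t=2: π = [0.2205, 0.1840, 0.1788, 0.1956, 0.2211], E[r] = 2.0347, γ^t·E[r] = 1.648125, running G = 5.812708
t=3: π = [0.2223, 0.1850, 0.1785, 0.1948, 0.2193], E[r] = 2.0297, γ^t·E[r] = 1.479656, running G = 7.292365

G = 7.2924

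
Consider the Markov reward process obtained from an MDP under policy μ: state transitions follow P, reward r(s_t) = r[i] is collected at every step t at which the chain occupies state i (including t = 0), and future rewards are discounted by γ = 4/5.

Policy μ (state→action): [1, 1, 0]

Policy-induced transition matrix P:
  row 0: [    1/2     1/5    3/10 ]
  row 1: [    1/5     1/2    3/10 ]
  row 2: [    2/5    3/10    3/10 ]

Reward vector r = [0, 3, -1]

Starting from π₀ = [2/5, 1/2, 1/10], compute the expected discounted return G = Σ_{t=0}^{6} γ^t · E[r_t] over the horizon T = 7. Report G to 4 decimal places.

t=0: π = [0.4000, 0.5000, 0.1000], E[r] = 1.4000, γ^t·E[r] = 1.400000, running G = 1.400000
t=1: π = [0.3400, 0.3600, 0.3000], E[r] = 0.7800, γ^t·E[r] = 0.624000, running G = 2.024000
t=2: π = [0.3620, 0.3380, 0.3000], E[r] = 0.7140, γ^t·E[r] = 0.456960, running G = 2.480960
t=3: π = [0.3686, 0.3314, 0.3000], E[r] = 0.6942, γ^t·E[r] = 0.355430, running G = 2.836390
t=4: π = [0.3706, 0.3294, 0.3000], E[r] = 0.6883, γ^t·E[r] = 0.281911, running G = 3.118302
t=5: π = [0.3712, 0.3288, 0.3000], E[r] = 0.6865, γ^t·E[r] = 0.224945, running G = 3.343247
t=6: π = [0.3714, 0.3286, 0.3000], E[r] = 0.6859, γ^t·E[r] = 0.179816, running G = 3.523063

G = 3.5231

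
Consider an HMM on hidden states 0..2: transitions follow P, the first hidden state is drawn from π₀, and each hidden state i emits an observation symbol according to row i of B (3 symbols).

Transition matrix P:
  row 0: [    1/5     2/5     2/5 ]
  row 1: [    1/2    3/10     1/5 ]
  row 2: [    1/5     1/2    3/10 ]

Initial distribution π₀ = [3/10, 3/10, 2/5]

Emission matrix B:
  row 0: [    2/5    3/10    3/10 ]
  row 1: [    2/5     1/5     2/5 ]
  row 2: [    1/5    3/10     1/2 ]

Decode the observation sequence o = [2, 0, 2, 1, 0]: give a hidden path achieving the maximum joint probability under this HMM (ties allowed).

path = [2, 1, 0, 2, 1]

t=0: δ = [9.000e-02, 1.200e-01, 2.000e-01]  (obs o_0=2)
t=1: δ = [2.400e-02, 4.000e-02, 1.200e-02]  ψ = [1, 2, 2]  (obs o_1=0)
t=2: δ = [6.000e-03, 4.800e-03, 4.800e-03]  ψ = [1, 1, 0]  (obs o_2=2)
t=3: δ = [7.200e-04, 4.800e-04, 7.200e-04]  ψ = [1, 0, 0]  (obs o_3=1)
t=4: δ = [9.600e-05, 1.440e-04, 5.760e-05]  ψ = [1, 2, 0]  (obs o_4=0)
backtrack: best end state = 1; path = [2, 1, 0, 2, 1]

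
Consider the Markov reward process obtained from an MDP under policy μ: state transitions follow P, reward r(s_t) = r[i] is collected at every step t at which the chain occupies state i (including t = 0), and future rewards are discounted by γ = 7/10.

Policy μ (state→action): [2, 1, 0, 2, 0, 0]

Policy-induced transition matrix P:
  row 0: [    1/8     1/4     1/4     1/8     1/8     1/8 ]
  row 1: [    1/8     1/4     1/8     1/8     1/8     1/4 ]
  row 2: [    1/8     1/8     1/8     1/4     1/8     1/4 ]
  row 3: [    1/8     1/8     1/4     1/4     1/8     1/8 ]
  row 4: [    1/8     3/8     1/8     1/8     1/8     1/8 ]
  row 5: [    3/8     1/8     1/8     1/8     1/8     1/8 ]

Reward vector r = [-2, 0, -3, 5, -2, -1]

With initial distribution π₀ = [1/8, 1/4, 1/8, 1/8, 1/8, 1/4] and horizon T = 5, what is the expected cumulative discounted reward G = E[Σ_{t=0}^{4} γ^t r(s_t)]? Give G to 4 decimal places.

G = -1.3015

t=0: π = [0.1250, 0.2500, 0.1250, 0.1250, 0.1250, 0.2500], E[r] = -0.5000, γ^t·E[r] = -0.500000, running G = -0.500000
t=1: π = [0.1875, 0.2031, 0.1563, 0.1563, 0.1250, 0.1719], E[r] = -0.4844, γ^t·E[r] = -0.339063, running G = -0.839063
t=2: π = [0.1680, 0.2051, 0.1680, 0.1641, 0.1250, 0.1699], E[r] = -0.4395, γ^t·E[r] = -0.215332, running G = -1.054395
t=3: π = [0.1675, 0.2029, 0.1665, 0.1665, 0.1250, 0.1716], E[r] = -0.4236, γ^t·E[r] = -0.145289, running G = -1.199684
t=4: π = [0.1679, 0.2025, 0.1667, 0.1666, 0.1250, 0.1712], E[r] = -0.4241, γ^t·E[r] = -0.101827, running G = -1.301511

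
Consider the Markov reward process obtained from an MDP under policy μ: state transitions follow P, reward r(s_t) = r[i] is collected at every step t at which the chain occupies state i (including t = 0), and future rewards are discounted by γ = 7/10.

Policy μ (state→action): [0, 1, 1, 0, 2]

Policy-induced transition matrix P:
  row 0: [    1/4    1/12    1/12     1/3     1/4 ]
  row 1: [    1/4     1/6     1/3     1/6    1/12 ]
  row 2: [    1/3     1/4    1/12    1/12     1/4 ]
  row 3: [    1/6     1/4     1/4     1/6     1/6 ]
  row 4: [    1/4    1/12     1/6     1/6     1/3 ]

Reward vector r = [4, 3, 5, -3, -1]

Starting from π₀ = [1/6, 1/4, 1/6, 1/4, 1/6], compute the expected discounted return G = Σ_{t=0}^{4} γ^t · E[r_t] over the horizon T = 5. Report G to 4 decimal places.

t=0: π = [0.1667, 0.2500, 0.1667, 0.2500, 0.1667], E[r] = 1.3333, γ^t·E[r] = 1.333333, running G = 1.333333
t=1: π = [0.2431, 0.1736, 0.2014, 0.1806, 0.2014], E[r] = 1.7569, γ^t·E[r] = 1.229861, running G = 2.563194
t=2: π = [0.2517, 0.1615, 0.1736, 0.1904, 0.2228], E[r] = 1.5654, γ^t·E[r] = 0.767043, running G = 3.330237
t=3: π = [0.2486, 0.1575, 0.1740, 0.1942, 0.2258], E[r] = 1.5285, γ^t·E[r] = 0.524276, running G = 3.854513
t=4: π = [0.2483, 0.1578, 0.1739, 0.1936, 0.2264], E[r] = 1.5289, γ^t·E[r] = 0.367086, running G = 4.221599

G = 4.2216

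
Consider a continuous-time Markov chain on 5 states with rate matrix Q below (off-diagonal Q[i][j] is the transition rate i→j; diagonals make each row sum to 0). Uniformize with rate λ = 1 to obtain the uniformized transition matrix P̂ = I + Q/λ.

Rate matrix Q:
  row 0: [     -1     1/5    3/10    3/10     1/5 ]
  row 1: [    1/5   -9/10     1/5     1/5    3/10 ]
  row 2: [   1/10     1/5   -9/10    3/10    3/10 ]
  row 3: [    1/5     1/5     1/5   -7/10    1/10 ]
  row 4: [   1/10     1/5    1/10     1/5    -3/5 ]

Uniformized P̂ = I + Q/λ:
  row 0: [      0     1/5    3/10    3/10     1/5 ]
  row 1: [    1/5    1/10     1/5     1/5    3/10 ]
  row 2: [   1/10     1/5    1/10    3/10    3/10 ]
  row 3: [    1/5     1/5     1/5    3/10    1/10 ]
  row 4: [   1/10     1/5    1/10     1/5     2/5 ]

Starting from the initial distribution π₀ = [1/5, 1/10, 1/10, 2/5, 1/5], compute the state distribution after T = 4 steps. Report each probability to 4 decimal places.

t=0: π = [0.2000, 0.1000, 0.1000, 0.4000, 0.2000]
t=1: π = [0.1300, 0.1900, 0.1900, 0.2700, 0.2200]
t=2: π = [0.1330, 0.1810, 0.1720, 0.2590, 0.2550]
t=3: π = [0.1307, 0.1819, 0.1706, 0.2564, 0.2604]
t=4: π = [0.1308, 0.1818, 0.1700, 0.2558, 0.2617]

π = [0.1308, 0.1818, 0.1700, 0.2558, 0.2617]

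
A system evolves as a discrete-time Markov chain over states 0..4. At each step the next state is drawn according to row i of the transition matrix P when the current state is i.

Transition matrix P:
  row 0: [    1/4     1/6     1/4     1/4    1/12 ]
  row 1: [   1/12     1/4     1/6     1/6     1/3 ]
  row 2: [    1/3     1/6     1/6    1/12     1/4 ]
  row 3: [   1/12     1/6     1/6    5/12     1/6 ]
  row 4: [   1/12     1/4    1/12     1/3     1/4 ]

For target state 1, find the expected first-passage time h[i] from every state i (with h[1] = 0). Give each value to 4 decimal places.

First-step conditioning: h[1] = 0; for i ≠ 1, h[i] = 1 + Σ_k P[i][k]·h[k].
  h[0] = 1 + 1/4·h[0] + 1/4·h[2] + 1/4·h[3] + 1/12·h[4]
  h[2] = 1 + 1/3·h[0] + 1/6·h[2] + 1/12·h[3] + 1/4·h[4]
  h[3] = 1 + 1/12·h[0] + 1/6·h[2] + 5/12·h[3] + 1/6·h[4]
  h[4] = 1 + 1/12·h[0] + 1/12·h[2] + 1/3·h[3] + 1/4·h[4]
Solving the 4×4 linear system over states ≠ 1 gives exactly h = [3132/565, 0, 15444/2825, 15528/2825, 14124/2825] (h[1] = 0 is the target).

h = [5.5434, 0.0000, 5.4669, 5.4966, 4.9996]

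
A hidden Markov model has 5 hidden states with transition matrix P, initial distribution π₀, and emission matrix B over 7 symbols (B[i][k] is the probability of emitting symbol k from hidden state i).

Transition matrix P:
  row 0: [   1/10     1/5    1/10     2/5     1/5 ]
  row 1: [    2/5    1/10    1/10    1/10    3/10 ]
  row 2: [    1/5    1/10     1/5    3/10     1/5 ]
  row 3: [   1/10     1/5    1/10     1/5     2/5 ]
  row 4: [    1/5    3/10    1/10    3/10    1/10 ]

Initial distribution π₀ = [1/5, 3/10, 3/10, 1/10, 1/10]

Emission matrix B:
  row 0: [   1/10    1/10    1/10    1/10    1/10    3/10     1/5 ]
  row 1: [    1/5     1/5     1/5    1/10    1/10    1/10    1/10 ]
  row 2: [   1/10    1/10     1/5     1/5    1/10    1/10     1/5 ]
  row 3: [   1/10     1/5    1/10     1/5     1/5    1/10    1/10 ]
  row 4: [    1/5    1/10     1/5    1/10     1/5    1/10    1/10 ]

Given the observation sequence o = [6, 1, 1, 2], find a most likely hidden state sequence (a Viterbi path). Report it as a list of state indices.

path = [2, 3, 3, 4]

t=0: δ = [4.000e-02, 3.000e-02, 6.000e-02, 1.000e-02, 1.000e-02]  (obs o_0=6)
t=1: δ = [1.200e-03, 1.600e-03, 1.200e-03, 3.600e-03, 1.200e-03]  ψ = [1, 0, 2, 2, 2]  (obs o_1=1)
t=2: δ = [6.400e-05, 1.440e-04, 3.600e-05, 1.440e-04, 1.440e-04]  ψ = [1, 3, 3, 3, 3]  (obs o_2=1)
t=3: δ = [5.760e-06, 8.640e-06, 2.880e-06, 4.320e-06, 1.152e-05]  ψ = [1, 4, 1, 4, 3]  (obs o_3=2)
backtrack: best end state = 4; path = [2, 3, 3, 4]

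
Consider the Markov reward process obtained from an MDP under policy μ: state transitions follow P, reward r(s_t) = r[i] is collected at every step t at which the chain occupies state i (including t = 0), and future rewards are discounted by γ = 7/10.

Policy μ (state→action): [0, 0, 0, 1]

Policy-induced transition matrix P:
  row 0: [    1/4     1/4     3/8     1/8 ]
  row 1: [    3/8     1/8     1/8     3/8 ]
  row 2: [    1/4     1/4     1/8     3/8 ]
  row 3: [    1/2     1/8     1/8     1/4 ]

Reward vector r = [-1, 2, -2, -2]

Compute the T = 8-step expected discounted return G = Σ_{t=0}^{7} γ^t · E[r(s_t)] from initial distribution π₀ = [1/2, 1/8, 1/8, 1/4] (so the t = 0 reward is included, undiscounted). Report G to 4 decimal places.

t=0: π = [0.5000, 0.1250, 0.1250, 0.2500], E[r] = -1.0000, γ^t·E[r] = -1.000000, running G = -1.000000
t=1: π = [0.3281, 0.2031, 0.2500, 0.2188], E[r] = -0.8594, γ^t·E[r] = -0.601563, running G = -1.601563
t=2: π = [0.3301, 0.1973, 0.2070, 0.2656], E[r] = -0.8809, γ^t·E[r] = -0.431621, running G = -2.033184
t=3: π = [0.3411, 0.1921, 0.2075, 0.2593], E[r] = -0.8904, γ^t·E[r] = -0.305401, running G = -2.338584
t=4: π = [0.3388, 0.1936, 0.2103, 0.2573], E[r] = -0.8869, γ^t·E[r] = -0.212938, running G = -2.551522
t=5: π = [0.3385, 0.1936, 0.2097, 0.2581], E[r] = -0.8869, γ^t·E[r] = -0.149065, running G = -2.700587
t=6: π = [0.3387, 0.1935, 0.2096, 0.2581], E[r] = -0.8871, γ^t·E[r] = -0.104372, running G = -2.804959
t=7: π = [0.3387, 0.1935, 0.2097, 0.2581], E[r] = -0.8871, γ^t·E[r] = -0.073056, running G = -2.878015

G = -2.8780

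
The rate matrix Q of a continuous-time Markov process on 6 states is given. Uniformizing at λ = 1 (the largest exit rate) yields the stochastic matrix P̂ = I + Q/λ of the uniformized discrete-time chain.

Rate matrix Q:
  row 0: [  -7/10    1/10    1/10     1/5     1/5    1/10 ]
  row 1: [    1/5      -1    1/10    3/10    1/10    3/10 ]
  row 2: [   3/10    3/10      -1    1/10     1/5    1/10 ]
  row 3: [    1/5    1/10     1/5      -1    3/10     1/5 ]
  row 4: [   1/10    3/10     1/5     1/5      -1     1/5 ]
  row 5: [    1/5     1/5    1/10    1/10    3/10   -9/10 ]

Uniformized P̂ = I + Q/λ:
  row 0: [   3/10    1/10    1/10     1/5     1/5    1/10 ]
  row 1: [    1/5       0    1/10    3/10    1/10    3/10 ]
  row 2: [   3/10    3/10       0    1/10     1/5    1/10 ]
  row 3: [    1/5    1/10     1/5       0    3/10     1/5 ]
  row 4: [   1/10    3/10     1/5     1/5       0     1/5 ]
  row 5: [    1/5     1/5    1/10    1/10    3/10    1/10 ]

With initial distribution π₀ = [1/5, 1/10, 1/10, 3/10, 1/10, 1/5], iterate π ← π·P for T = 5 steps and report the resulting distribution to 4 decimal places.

t=0: π = [0.2000, 0.1000, 0.1000, 0.3000, 0.1000, 0.2000]
t=1: π = [0.2200, 0.1500, 0.1300, 0.1200, 0.2200, 0.1600]
t=2: π = [0.2130, 0.1710, 0.1210, 0.1620, 0.1690, 0.1640]
t=3: π = [0.2165, 0.1573, 0.1210, 0.1562, 0.1817, 0.1673]
t=4: π = [0.2156, 0.1615, 0.1217, 0.1557, 0.1803, 0.1653]
t=5: π = [0.2157, 0.1608, 0.1214, 0.1563, 0.1799, 0.1659]

π = [0.2157, 0.1608, 0.1214, 0.1563, 0.1799, 0.1659]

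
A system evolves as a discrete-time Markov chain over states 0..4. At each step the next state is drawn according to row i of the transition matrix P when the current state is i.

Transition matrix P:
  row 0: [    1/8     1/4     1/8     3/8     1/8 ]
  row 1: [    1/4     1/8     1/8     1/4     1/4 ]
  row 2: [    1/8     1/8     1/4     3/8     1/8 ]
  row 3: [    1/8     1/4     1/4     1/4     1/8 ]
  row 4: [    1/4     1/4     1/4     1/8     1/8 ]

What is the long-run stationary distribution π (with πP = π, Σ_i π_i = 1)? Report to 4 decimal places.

π = [0.1687, 0.1996, 0.2040, 0.2778, 0.1499]

Balance equations π_j = Σ_i π_i·P[i][j]:
  π_0 = 1/8·π_0 + 1/4·π_1 + 1/8·π_2 + 1/8·π_3 + 1/4·π_4
  π_1 = 1/4·π_0 + 1/8·π_1 + 1/8·π_2 + 1/4·π_3 + 1/4·π_4
  π_2 = 1/8·π_0 + 1/8·π_1 + 1/4·π_2 + 1/4·π_3 + 1/4·π_4
  π_3 = 3/8·π_0 + 1/4·π_1 + 3/8·π_2 + 1/4·π_3 + 1/8·π_4
  normalize: π_0 + π_1 + π_2 + π_3 + π_4 = 1
Solving the linear system gives exactly π = [153/907, 181/907, 185/907, 252/907, 136/907].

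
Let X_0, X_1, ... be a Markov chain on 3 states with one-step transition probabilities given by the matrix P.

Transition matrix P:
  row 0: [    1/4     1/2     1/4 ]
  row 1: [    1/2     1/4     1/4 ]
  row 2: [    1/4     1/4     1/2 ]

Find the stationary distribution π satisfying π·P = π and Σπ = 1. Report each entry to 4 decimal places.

π = [0.3333, 0.3333, 0.3333]

Balance equations π_j = Σ_i π_i·P[i][j]:
  π_0 = 1/4·π_0 + 1/2·π_1 + 1/4·π_2
  π_1 = 1/2·π_0 + 1/4·π_1 + 1/4·π_2
  normalize: π_0 + π_1 + π_2 = 1
Solving the linear system gives exactly π = [1/3, 1/3, 1/3].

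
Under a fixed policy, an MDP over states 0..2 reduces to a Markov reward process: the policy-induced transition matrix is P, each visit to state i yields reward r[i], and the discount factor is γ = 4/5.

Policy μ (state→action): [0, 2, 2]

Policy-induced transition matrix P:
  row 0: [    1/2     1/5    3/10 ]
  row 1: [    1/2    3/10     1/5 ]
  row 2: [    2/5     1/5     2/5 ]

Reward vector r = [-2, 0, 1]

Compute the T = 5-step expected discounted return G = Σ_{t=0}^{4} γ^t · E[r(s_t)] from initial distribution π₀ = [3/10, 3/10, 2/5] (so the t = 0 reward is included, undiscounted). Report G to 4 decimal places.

G = -1.6716

t=0: π = [0.3000, 0.3000, 0.4000], E[r] = -0.2000, γ^t·E[r] = -0.200000, running G = -0.200000
t=1: π = [0.4600, 0.2300, 0.3100], E[r] = -0.6100, γ^t·E[r] = -0.488000, running G = -0.688000
t=2: π = [0.4690, 0.2230, 0.3080], E[r] = -0.6300, γ^t·E[r] = -0.403200, running G = -1.091200
t=3: π = [0.4692, 0.2223, 0.3085], E[r] = -0.6299, γ^t·E[r] = -0.322509, running G = -1.413709
t=4: π = [0.4692, 0.2222, 0.3086], E[r] = -0.6297, γ^t·E[r] = -0.257917, running G = -1.671626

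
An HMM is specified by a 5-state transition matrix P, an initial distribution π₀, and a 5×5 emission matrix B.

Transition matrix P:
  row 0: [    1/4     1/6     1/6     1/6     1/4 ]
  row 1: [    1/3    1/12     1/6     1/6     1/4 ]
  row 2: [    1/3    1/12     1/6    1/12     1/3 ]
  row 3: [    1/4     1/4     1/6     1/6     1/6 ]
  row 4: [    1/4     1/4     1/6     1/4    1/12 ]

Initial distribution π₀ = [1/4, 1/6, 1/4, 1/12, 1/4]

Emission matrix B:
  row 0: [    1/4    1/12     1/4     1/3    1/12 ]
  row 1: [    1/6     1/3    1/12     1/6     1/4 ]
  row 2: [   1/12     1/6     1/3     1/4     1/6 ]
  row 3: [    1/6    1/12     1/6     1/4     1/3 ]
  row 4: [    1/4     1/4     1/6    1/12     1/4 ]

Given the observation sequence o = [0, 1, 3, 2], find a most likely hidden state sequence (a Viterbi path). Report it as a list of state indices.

path = [4, 1, 0, 0]

t=0: δ = [6.250e-02, 2.778e-02, 2.083e-02, 1.389e-02, 6.250e-02]  (obs o_0=0)
t=1: δ = [1.302e-03, 5.208e-03, 1.736e-03, 1.302e-03, 3.906e-03]  ψ = [0, 4, 0, 4, 0]  (obs o_1=1)
t=2: δ = [5.787e-04, 1.628e-04, 2.170e-04, 2.441e-04, 1.085e-04]  ψ = [1, 4, 1, 4, 1]  (obs o_2=3)
t=3: δ = [3.617e-05, 8.038e-06, 3.215e-05, 1.608e-05, 2.411e-05]  ψ = [0, 0, 0, 0, 0]  (obs o_3=2)
backtrack: best end state = 0; path = [4, 1, 0, 0]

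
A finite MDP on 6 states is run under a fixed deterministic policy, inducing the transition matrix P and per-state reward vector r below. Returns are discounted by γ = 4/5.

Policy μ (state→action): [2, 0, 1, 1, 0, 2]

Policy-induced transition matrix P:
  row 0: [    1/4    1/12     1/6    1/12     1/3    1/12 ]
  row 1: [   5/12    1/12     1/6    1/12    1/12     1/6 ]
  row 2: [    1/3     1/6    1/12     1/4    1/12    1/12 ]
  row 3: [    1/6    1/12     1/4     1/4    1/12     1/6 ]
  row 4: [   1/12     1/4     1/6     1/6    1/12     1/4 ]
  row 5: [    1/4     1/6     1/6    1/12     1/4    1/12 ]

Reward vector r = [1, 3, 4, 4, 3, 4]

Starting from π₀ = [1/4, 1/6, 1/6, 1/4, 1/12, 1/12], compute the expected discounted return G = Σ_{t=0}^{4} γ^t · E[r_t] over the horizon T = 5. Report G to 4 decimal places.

G = 9.9844

t=0: π = [0.2500, 0.1667, 0.1667, 0.2500, 0.0833, 0.0833], E[r] = 3.0000, γ^t·E[r] = 3.000000, running G = 3.000000
t=1: π = [0.2569, 0.1181, 0.1736, 0.1597, 0.1597, 0.1319], E[r] = 2.9514, γ^t·E[r] = 2.361111, running G = 5.361111
t=2: π = [0.2442, 0.1354, 0.1655, 0.1522, 0.1696, 0.1331], E[r] = 2.9624, γ^t·E[r] = 1.895926, running G = 7.257037
t=3: π = [0.2454, 0.1365, 0.1656, 0.1504, 0.1666, 0.1356], E[r] = 2.9607, γ^t·E[r] = 1.515877, running G = 8.772914
t=4: π = [0.2462, 0.1362, 0.1654, 0.1499, 0.1673, 0.1350], E[r] = 2.9578, γ^t·E[r] = 1.211511, running G = 9.984425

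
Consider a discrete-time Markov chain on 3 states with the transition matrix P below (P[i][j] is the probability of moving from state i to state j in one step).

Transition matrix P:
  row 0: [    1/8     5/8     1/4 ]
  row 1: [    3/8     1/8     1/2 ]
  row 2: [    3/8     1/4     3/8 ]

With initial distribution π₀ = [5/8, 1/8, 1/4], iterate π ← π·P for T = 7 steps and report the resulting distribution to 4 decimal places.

π = [0.3000, 0.3223, 0.3777]

t=0: π = [0.6250, 0.1250, 0.2500]
t=1: π = [0.2188, 0.4688, 0.3125]
t=2: π = [0.3203, 0.2734, 0.4063]
t=3: π = [0.2949, 0.3359, 0.3691]
t=4: π = [0.3013, 0.3186, 0.3801]
t=5: π = [0.2997, 0.3232, 0.3772]
t=6: π = [0.3001, 0.3220, 0.3779]
t=7: π = [0.3000, 0.3223, 0.3777]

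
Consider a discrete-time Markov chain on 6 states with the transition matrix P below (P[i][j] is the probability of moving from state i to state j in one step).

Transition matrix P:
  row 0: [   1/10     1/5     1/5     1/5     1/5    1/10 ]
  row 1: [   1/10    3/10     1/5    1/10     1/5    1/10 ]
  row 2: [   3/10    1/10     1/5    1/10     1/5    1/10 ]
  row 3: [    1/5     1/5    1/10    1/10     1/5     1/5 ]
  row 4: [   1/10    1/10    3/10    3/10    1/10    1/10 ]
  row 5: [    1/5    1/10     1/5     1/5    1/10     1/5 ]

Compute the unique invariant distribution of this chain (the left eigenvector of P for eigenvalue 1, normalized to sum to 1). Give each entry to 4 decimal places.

π = [0.1694, 0.1667, 0.2006, 0.1639, 0.1701, 0.1293]

Balance equations π_j = Σ_i π_i·P[i][j]:
  π_0 = 1/10·π_0 + 1/10·π_1 + 3/10·π_2 + 1/5·π_3 + 1/10·π_4 + 1/5·π_5
  π_1 = 1/5·π_0 + 3/10·π_1 + 1/10·π_2 + 1/5·π_3 + 1/10·π_4 + 1/10·π_5
  π_2 = 1/5·π_0 + 1/5·π_1 + 1/5·π_2 + 1/10·π_3 + 3/10·π_4 + 1/5·π_5
  π_3 = 1/5·π_0 + 1/10·π_1 + 1/10·π_2 + 1/10·π_3 + 3/10·π_4 + 1/5·π_5
  π_4 = 1/5·π_0 + 1/5·π_1 + 1/5·π_2 + 1/5·π_3 + 1/10·π_4 + 1/10·π_5
  normalize: π_0 + π_1 + π_2 + π_3 + π_4 + π_5 = 1
Solving the linear system gives exactly π = [61/360, 1/6, 65/324, 59/360, 551/3240, 419/3240].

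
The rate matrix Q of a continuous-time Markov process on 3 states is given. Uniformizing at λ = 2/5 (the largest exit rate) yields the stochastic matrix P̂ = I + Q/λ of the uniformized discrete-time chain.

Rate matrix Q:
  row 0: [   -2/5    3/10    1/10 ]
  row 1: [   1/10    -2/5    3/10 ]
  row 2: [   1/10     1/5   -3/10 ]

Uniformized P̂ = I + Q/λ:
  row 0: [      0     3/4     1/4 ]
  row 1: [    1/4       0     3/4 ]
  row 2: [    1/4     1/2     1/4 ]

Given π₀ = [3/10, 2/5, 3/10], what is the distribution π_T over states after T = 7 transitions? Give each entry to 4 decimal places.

t=0: π = [0.3000, 0.4000, 0.3000]
t=1: π = [0.1750, 0.3750, 0.4500]
t=2: π = [0.2063, 0.3563, 0.4375]
t=3: π = [0.1984, 0.3734, 0.4281]
t=4: π = [0.2004, 0.3629, 0.4367]
t=5: π = [0.1999, 0.3687, 0.4314]
t=6: π = [0.2000, 0.3656, 0.4343]
t=7: π = [0.2000, 0.3672, 0.4328]

π = [0.2000, 0.3672, 0.4328]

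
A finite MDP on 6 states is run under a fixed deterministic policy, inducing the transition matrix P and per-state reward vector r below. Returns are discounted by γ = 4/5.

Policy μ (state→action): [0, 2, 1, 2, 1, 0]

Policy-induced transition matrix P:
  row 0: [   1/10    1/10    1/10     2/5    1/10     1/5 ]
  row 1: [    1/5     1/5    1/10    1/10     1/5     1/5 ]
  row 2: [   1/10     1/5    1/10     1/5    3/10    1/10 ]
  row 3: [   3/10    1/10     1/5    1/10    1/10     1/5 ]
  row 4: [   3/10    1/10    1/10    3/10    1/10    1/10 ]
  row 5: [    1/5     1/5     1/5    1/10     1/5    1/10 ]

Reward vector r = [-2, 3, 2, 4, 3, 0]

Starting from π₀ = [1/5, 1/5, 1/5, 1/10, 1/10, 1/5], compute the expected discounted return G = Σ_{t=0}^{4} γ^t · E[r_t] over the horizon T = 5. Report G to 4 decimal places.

G = 5.1501

t=0: π = [0.2000, 0.2000, 0.2000, 0.1000, 0.1000, 0.2000], E[r] = 1.3000, γ^t·E[r] = 1.300000, running G = 1.300000
t=1: π = [0.1800, 0.1600, 0.1300, 0.2000, 0.1800, 0.1500], E[r] = 1.7200, γ^t·E[r] = 1.376000, running G = 2.676000
t=2: π = [0.2070, 0.1440, 0.1350, 0.2030, 0.1570, 0.1540], E[r] = 1.5710, γ^t·E[r] = 1.005440, running G = 3.681440
t=3: π = [0.2018, 0.1433, 0.1357, 0.2070, 0.1568, 0.1554], E[r] = 1.5961, γ^t·E[r] = 0.817203, running G = 4.498643
t=4: π = [0.2026, 0.1434, 0.1362, 0.2055, 0.1570, 0.1552], E[r] = 1.5905, γ^t·E[r] = 0.651448, running G = 5.150092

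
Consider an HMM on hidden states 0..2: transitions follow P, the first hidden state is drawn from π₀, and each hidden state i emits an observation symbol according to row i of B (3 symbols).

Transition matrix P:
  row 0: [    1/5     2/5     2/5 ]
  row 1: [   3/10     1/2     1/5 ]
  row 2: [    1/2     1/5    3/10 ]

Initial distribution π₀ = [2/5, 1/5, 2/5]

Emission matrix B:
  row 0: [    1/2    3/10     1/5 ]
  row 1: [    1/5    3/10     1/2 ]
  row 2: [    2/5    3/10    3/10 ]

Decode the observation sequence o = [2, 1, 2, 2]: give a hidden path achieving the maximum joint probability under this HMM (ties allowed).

t=0: δ = [8.000e-02, 1.000e-01, 1.200e-01]  (obs o_0=2)
t=1: δ = [1.800e-02, 1.500e-02, 1.080e-02]  ψ = [2, 1, 2]  (obs o_1=1)
t=2: δ = [1.080e-03, 3.750e-03, 2.160e-03]  ψ = [2, 1, 0]  (obs o_2=2)
t=3: δ = [2.250e-04, 9.375e-04, 2.250e-04]  ψ = [1, 1, 1]  (obs o_3=2)
backtrack: best end state = 1; path = [1, 1, 1, 1]

path = [1, 1, 1, 1]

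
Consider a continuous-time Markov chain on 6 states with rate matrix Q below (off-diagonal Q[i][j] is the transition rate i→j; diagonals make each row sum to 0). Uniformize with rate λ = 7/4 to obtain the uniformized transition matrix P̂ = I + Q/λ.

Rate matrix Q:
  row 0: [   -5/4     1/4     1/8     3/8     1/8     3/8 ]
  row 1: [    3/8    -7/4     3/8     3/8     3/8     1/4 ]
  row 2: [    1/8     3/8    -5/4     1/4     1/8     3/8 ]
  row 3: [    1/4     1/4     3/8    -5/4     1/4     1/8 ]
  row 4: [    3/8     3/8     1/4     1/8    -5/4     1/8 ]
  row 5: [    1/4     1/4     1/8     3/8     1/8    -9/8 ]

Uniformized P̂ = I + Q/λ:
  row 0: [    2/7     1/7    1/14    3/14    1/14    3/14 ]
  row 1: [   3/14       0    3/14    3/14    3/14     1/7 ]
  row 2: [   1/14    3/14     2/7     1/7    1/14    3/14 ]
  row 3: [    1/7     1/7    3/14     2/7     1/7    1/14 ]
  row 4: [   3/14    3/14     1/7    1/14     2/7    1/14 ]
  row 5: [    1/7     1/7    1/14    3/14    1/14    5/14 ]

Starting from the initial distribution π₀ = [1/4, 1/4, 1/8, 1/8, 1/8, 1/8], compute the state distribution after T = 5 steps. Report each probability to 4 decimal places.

π = [0.1762, 0.1437, 0.1652, 0.1973, 0.1350, 0.1826]

t=0: π = [0.2500, 0.2500, 0.1250, 0.1250, 0.1250, 0.1250]
t=1: π = [0.1964, 0.1250, 0.1607, 0.1964, 0.1429, 0.1786]
t=2: π = [0.1786, 0.1467, 0.1620, 0.1964, 0.1339, 0.1824]
t=3: π = [0.1768, 0.1430, 0.1647, 0.1976, 0.1351, 0.1827]
t=4: π = [0.1762, 0.1438, 0.1650, 0.1973, 0.1349, 0.1826]
t=5: π = [0.1762, 0.1437, 0.1652, 0.1973, 0.1350, 0.1826]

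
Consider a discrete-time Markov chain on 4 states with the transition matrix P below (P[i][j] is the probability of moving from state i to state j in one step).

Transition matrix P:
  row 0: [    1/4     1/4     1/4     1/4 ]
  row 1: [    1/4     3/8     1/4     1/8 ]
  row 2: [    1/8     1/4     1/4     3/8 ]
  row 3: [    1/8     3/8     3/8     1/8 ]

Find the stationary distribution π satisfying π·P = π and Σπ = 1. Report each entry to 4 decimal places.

π = [0.1881, 0.3168, 0.2772, 0.2178]

Balance equations π_j = Σ_i π_i·P[i][j]:
  π_0 = 1/4·π_0 + 1/4·π_1 + 1/8·π_2 + 1/8·π_3
  π_1 = 1/4·π_0 + 3/8·π_1 + 1/4·π_2 + 3/8·π_3
  π_2 = 1/4·π_0 + 1/4·π_1 + 1/4·π_2 + 3/8·π_3
  normalize: π_0 + π_1 + π_2 + π_3 = 1
Solving the linear system gives exactly π = [19/101, 32/101, 28/101, 22/101].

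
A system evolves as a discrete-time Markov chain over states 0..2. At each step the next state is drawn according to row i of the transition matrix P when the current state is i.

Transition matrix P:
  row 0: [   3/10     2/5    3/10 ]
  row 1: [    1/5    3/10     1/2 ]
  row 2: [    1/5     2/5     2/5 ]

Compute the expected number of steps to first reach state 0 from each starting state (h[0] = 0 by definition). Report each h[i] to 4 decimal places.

h = [0.0000, 5.0000, 5.0000]

First-step conditioning: h[0] = 0; for i ≠ 0, h[i] = 1 + Σ_k P[i][k]·h[k].
  h[1] = 1 + 3/10·h[1] + 1/2·h[2]
  h[2] = 1 + 2/5·h[1] + 2/5·h[2]
Solving the 2×2 linear system over states ≠ 0 gives exactly h = [0, 5, 5] (h[0] = 0 is the target).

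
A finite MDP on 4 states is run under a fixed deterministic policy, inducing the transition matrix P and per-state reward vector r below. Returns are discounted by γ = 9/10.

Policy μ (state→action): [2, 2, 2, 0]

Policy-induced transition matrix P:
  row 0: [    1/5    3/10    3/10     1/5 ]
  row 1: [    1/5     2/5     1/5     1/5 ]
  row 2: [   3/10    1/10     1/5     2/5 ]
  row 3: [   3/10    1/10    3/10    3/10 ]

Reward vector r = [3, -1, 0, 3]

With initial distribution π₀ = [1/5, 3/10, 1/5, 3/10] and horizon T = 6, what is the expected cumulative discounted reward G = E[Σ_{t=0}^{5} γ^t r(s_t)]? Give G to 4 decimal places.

t=0: π = [0.2000, 0.3000, 0.2000, 0.3000], E[r] = 1.2000, γ^t·E[r] = 1.200000, running G = 1.200000
t=1: π = [0.2500, 0.2300, 0.2500, 0.2700], E[r] = 1.3300, γ^t·E[r] = 1.197000, running G = 2.397000
t=2: π = [0.2520, 0.2190, 0.2520, 0.2770], E[r] = 1.3680, γ^t·E[r] = 1.108080, running G = 3.505080
t=3: π = [0.2529, 0.2161, 0.2529, 0.2781], E[r] = 1.3769, γ^t·E[r] = 1.003760, running G = 4.508840
t=4: π = [0.2531, 0.2154, 0.2531, 0.2784], E[r] = 1.3791, γ^t·E[r] = 0.904801, running G = 5.413641
t=5: π = [0.2531, 0.2152, 0.2531, 0.2785], E[r] = 1.3796, γ^t·E[r] = 0.814629, running G = 6.228270

G = 6.2283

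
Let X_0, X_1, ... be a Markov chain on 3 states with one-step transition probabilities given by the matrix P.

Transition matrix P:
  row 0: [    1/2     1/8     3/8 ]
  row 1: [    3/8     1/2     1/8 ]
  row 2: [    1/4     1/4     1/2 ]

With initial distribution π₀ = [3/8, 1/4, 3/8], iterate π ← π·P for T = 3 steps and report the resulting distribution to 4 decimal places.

t=0: π = [0.3750, 0.2500, 0.3750]
t=1: π = [0.3750, 0.2656, 0.3594]
t=2: π = [0.3770, 0.2695, 0.3535]
t=3: π = [0.3779, 0.2703, 0.3518]

π = [0.3779, 0.2703, 0.3518]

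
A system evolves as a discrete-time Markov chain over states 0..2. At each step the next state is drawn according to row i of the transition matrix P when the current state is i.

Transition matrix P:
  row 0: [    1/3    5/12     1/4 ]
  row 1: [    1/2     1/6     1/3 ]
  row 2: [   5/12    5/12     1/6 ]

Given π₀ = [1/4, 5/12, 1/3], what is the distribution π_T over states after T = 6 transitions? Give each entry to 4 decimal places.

π = [0.4102, 0.3334, 0.2564]

t=0: π = [0.2500, 0.4167, 0.3333]
t=1: π = [0.4306, 0.3125, 0.2569]
t=2: π = [0.4068, 0.3385, 0.2546]
t=3: π = [0.4110, 0.3320, 0.2570]
t=4: π = [0.4101, 0.3337, 0.2563]
t=5: π = [0.4103, 0.3333, 0.2565]
t=6: π = [0.4102, 0.3334, 0.2564]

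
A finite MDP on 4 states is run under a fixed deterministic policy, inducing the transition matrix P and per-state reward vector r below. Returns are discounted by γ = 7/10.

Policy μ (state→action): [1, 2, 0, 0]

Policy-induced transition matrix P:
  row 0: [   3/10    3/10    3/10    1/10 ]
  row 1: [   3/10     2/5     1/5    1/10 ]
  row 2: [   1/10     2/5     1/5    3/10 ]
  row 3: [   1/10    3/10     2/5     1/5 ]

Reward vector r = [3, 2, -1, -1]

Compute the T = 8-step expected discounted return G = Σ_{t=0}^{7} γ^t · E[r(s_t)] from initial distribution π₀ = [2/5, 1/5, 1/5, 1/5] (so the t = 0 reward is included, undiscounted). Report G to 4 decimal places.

t=0: π = [0.4000, 0.2000, 0.2000, 0.2000], E[r] = 1.2000, γ^t·E[r] = 1.200000, running G = 1.200000
t=1: π = [0.2200, 0.3400, 0.2800, 0.1600], E[r] = 0.9000, γ^t·E[r] = 0.630000, running G = 1.830000
t=2: π = [0.2120, 0.3620, 0.2540, 0.1720], E[r] = 0.9340, γ^t·E[r] = 0.457660, running G = 2.287660
t=3: π = [0.2148, 0.3616, 0.2556, 0.1680], E[r] = 0.9440, γ^t·E[r] = 0.323792, running G = 2.611452
t=4: π = [0.2153, 0.3617, 0.2551, 0.1679], E[r] = 0.9463, γ^t·E[r] = 0.227202, running G = 2.838654
t=5: π = [0.2154, 0.3617, 0.2551, 0.1678], E[r] = 0.9466, γ^t·E[r] = 0.159102, running G = 2.997756
t=6: π = [0.2154, 0.3617, 0.2551, 0.1678], E[r] = 0.9467, γ^t·E[r] = 0.111378, running G = 3.109134
t=7: π = [0.2154, 0.3617, 0.2551, 0.1678], E[r] = 0.9467, γ^t·E[r] = 0.077966, running G = 3.187100

G = 3.1871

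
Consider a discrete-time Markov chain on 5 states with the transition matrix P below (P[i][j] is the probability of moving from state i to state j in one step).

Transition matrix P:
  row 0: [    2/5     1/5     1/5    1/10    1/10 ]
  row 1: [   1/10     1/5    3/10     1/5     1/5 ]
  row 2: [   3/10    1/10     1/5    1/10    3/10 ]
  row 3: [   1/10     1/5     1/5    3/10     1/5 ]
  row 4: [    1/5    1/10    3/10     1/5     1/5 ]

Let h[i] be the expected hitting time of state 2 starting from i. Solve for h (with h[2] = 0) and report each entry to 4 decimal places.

h = [4.2823, 3.8058, 0.0000, 4.2287, 3.8535]

First-step conditioning: h[2] = 0; for i ≠ 2, h[i] = 1 + Σ_k P[i][k]·h[k].
  h[0] = 1 + 2/5·h[0] + 1/5·h[1] + 1/10·h[3] + 1/10·h[4]
  h[1] = 1 + 1/10·h[0] + 1/5·h[1] + 1/5·h[3] + 1/5·h[4]
  h[3] = 1 + 1/10·h[0] + 1/5·h[1] + 3/10·h[3] + 1/5·h[4]
  h[4] = 1 + 1/5·h[0] + 1/10·h[1] + 1/5·h[3] + 1/5·h[4]
Solving the 4×4 linear system over states ≠ 2 gives exactly h = [7190/1679, 6390/1679, 0, 7100/1679, 6470/1679] (h[2] = 0 is the target).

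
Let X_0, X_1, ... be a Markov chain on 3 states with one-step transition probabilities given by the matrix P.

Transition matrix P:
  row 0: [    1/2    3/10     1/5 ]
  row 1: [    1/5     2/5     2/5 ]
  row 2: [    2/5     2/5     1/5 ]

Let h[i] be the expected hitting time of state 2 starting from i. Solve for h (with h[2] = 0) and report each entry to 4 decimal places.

h = [3.7500, 2.9167, 0.0000]

First-step conditioning: h[2] = 0; for i ≠ 2, h[i] = 1 + Σ_k P[i][k]·h[k].
  h[0] = 1 + 1/2·h[0] + 3/10·h[1]
  h[1] = 1 + 1/5·h[0] + 2/5·h[1]
Solving the 2×2 linear system over states ≠ 2 gives exactly h = [15/4, 35/12, 0] (h[2] = 0 is the target).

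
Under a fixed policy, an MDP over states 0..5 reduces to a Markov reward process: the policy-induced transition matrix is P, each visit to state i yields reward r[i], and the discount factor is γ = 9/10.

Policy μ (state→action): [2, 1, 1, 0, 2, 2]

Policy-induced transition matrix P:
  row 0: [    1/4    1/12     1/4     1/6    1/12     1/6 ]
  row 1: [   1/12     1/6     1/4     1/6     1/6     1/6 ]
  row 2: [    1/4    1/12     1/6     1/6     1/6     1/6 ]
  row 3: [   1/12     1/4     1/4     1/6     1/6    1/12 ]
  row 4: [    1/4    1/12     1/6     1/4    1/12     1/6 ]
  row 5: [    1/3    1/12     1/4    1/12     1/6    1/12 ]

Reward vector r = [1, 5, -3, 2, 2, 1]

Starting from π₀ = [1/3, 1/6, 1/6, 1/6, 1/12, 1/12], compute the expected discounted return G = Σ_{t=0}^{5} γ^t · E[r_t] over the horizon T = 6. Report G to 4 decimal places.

t=0: π = [0.3333, 0.1667, 0.1667, 0.1667, 0.0833, 0.0833], E[r] = 1.2500, γ^t·E[r] = 1.250000, running G = 1.250000
t=1: π = [0.2014, 0.1250, 0.2292, 0.1667, 0.1319, 0.1458], E[r] = 0.8819, γ^t·E[r] = 0.793750, running G = 2.043750
t=2: π = [0.2135, 0.1215, 0.2199, 0.1655, 0.1389, 0.1406], E[r] = 0.9109, γ^t·E[r] = 0.737813, running G = 2.781563
t=3: π = [0.2139, 0.1210, 0.2201, 0.1665, 0.1373, 0.1412], E[r] = 0.9076, γ^t·E[r] = 0.661641, running G = 3.443203
t=4: π = [0.2138, 0.1212, 0.2202, 0.1663, 0.1374, 0.1410], E[r] = 0.9076, γ^t·E[r] = 0.595461, running G = 4.038664
t=5: π = [0.2138, 0.1212, 0.2202, 0.1664, 0.1374, 0.1411], E[r] = 0.9076, γ^t·E[r] = 0.535922, running G = 4.574586

G = 4.5746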